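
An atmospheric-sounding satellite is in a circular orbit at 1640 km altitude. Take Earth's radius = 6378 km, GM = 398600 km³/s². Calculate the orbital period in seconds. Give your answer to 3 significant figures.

7150 seconds

Semi-major axis a = 6378 + 1640 = 8018 km. Period T = 2π√(a³/μ) = 2π√(8018³/398600) = 7145.1 s = 119.09 min.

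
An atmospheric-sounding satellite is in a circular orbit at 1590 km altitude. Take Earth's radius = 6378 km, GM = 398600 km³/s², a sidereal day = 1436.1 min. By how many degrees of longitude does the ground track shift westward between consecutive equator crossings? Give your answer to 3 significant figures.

Semi-major axis a = 6378 + 1590 = 7968 km. Period T = 2π√(a³/μ) = 2π√(7968³/398600) = 7078.4 s = 117.97 min.
During one orbit Earth rotates (7078.4 / 86166) × 360° = 29.57°.

29.6°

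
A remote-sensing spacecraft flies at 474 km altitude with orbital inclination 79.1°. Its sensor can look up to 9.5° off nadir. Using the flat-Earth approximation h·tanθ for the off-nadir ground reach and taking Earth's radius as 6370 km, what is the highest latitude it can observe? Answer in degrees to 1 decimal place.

79.8°

For a prograde orbit the ground track reaches latitude ±i = ±79.1°.
Sensor half-swath on the ground ≈ 474·tan(9.5°) = 79 km = 0.71° of latitude.
Maximum observable latitude ≈ 79.1 + 0.71 = 79.8°.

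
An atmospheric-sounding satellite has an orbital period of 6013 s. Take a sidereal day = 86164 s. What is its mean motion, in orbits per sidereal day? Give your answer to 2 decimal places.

Orbits per sidereal day = 86164 / 6013.0 = 14.330.

14.33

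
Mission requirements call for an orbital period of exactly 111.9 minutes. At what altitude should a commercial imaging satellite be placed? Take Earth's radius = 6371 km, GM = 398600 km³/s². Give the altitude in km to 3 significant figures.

1320 km

T = 111.9 min = 6714.0 s.
From T = 2π√(a³/μ): a = (μ T²/4π²)^(1/3) = (398600 × 6714.0² / 4π²)^(1/3) = 7692 km.
Altitude h = a − R = 7692 − 6371 = 1321 km.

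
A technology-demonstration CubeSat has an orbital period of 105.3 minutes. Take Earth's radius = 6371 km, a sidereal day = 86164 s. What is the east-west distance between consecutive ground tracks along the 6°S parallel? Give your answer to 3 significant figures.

2920 km

T = 105.3 min = 6318.0 s.
Node shift per orbit = (6318.0/86164) × 360° = 26.40°.
Equatorial spacing = 26.40 × 111.2 km/° = 2935 km.
At 6° latitude, spacing = 2935 × cos(6°) = 2919 km.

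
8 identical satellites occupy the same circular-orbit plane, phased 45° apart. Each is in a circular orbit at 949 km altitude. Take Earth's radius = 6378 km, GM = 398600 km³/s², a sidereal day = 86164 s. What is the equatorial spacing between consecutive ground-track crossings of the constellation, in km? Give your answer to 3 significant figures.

Semi-major axis a = 6378 + 949 = 7327 km. Period T = 2π√(a³/μ) = 2π√(7327³/398600) = 6241.7 s = 104.03 min.
Single-satellite node shift = (6241.7/86164) × 360° = 26.08°.
With 8 satellites evenly phased, successive equator crossings are 26.08/8 = 3.260° apart.
That is 3.260 × 111.3 = 363 km at the equator.

363 km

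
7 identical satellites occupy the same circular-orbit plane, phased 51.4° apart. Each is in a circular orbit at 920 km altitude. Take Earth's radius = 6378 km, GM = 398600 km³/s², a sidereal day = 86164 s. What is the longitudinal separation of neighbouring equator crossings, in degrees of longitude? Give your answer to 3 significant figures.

3.70°

Semi-major axis a = 6378 + 920 = 7298 km. Period T = 2π√(a³/μ) = 2π√(7298³/398600) = 6204.6 s = 103.41 min.
Single-satellite node shift = (6204.6/86164) × 360° = 25.92°.
With 7 satellites evenly phased, successive equator crossings are 25.92/7 = 3.703° apart.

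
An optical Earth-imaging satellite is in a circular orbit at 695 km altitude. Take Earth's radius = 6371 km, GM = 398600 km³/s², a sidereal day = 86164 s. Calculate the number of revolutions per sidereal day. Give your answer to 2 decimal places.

Semi-major axis a = 6371 + 695 = 7066 km. Period T = 2π√(a³/μ) = 2π√(7066³/398600) = 5911.1 s = 98.52 min.
Orbits per sidereal day = 86164 / 5911.1 = 14.577.

14.58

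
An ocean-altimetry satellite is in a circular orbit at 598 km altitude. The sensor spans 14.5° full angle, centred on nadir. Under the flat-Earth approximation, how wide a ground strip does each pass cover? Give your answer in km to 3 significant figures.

152 km

Half-angle = 14.5°/2 = 7.25°.
Swath width ≈ 2h·tan(θ/2) = 2 × 598 × tan(7.25°) = 152.2 km.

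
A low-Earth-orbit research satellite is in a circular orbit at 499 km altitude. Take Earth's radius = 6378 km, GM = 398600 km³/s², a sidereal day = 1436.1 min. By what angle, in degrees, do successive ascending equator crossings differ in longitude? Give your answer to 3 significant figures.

Semi-major axis a = 6378 + 499 = 6877 km. Period T = 2π√(a³/μ) = 2π√(6877³/398600) = 5675.6 s = 94.59 min.
During one orbit Earth rotates (5675.6 / 86166) × 360° = 23.71°.

23.7°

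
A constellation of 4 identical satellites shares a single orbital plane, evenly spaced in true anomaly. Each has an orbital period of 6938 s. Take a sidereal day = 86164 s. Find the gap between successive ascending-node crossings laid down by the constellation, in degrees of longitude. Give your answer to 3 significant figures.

7.25°

Single-satellite node shift = (6938.0/86164) × 360° = 28.99°.
With 4 satellites evenly phased, successive equator crossings are 28.99/4 = 7.247° apart.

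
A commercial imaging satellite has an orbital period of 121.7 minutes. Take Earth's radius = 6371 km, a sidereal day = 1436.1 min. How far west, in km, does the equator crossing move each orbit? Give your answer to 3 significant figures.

3390 km

T = 121.7 min = 7302.0 s.
During one orbit Earth rotates (7302.0 / 86166) × 360° = 30.51°.
At the equator that is 30.51° × (2π·6371/360) km/° = 30.51 × 111.2 = 3392 km.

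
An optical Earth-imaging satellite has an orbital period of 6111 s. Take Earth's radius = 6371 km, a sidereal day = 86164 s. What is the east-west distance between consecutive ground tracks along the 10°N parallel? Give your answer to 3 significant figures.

2800 km

Node shift per orbit = (6111.0/86164) × 360° = 25.53°.
Equatorial spacing = 25.53 × 111.2 km/° = 2839 km.
At 10° latitude, spacing = 2839 × cos(10°) = 2796 km.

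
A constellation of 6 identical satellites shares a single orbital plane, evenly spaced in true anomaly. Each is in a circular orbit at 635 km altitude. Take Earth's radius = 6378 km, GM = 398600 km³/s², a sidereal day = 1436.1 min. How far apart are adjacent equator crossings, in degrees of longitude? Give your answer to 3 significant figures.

4.07°

Semi-major axis a = 6378 + 635 = 7013 km. Period T = 2π√(a³/μ) = 2π√(7013³/398600) = 5844.8 s = 97.41 min.
Single-satellite node shift = (5844.8/86166) × 360° = 24.42°.
With 6 satellites evenly phased, successive equator crossings are 24.42/6 = 4.070° apart.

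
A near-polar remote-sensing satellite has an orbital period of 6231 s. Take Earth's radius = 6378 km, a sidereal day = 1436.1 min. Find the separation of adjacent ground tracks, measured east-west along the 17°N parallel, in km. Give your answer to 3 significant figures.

2770 km

Node shift per orbit = (6231.0/86166) × 360° = 26.03°.
Equatorial spacing = 26.03 × 111.3 km/° = 2898 km.
At 17° latitude, spacing = 2898 × cos(17°) = 2771 km.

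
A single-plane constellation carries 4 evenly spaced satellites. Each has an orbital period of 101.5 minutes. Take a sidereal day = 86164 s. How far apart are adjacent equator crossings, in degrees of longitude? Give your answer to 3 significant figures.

6.36°

T = 101.5 min = 6090.0 s.
Single-satellite node shift = (6090.0/86164) × 360° = 25.44°.
With 4 satellites evenly phased, successive equator crossings are 25.44/4 = 6.361° apart.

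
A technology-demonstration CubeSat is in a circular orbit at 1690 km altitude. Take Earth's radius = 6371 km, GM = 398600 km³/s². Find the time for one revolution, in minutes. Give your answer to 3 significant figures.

120 min

Semi-major axis a = 6371 + 1690 = 8061 km. Period T = 2π√(a³/μ) = 2π√(8061³/398600) = 7202.7 s = 120.04 min.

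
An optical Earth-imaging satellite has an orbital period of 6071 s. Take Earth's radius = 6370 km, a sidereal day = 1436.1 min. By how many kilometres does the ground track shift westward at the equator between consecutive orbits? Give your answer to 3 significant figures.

During one orbit Earth rotates (6071.0 / 86166) × 360° = 25.36°.
At the equator that is 25.36° × (2π·6370/360) km/° = 25.36 × 111.2 = 2820 km.

2820 km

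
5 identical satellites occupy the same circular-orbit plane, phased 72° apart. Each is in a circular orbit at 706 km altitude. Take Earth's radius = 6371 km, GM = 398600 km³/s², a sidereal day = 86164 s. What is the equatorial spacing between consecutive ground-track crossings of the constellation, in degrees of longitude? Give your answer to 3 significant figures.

Semi-major axis a = 6371 + 706 = 7077 km. Period T = 2π√(a³/μ) = 2π√(7077³/398600) = 5925.0 s = 98.75 min.
Single-satellite node shift = (5925.0/86164) × 360° = 24.75°.
With 5 satellites evenly phased, successive equator crossings are 24.75/5 = 4.951° apart.

4.95°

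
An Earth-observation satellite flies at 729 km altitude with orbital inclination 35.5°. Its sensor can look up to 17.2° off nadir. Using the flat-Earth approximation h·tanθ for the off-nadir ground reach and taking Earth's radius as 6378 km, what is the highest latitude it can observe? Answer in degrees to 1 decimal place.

For a prograde orbit the ground track reaches latitude ±i = ±35.5°.
Sensor half-swath on the ground ≈ 729·tan(17.2°) = 226 km = 2.03° of latitude.
Maximum observable latitude ≈ 35.5 + 2.03 = 37.5°.

37.5°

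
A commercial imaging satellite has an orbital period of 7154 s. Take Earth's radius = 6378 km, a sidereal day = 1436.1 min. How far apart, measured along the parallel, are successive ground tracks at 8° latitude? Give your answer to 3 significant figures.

3290 km

Node shift per orbit = (7154.0/86166) × 360° = 29.89°.
Equatorial spacing = 29.89 × 111.3 km/° = 3327 km.
At 8° latitude, spacing = 3327 × cos(8°) = 3295 km.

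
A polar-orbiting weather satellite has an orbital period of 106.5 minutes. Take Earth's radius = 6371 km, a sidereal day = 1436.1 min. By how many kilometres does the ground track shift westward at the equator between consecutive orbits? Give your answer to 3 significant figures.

T = 106.5 min = 6390.0 s.
During one orbit Earth rotates (6390.0 / 86166) × 360° = 26.70°.
At the equator that is 26.70° × (2π·6371/360) km/° = 26.70 × 111.2 = 2969 km.

2970 km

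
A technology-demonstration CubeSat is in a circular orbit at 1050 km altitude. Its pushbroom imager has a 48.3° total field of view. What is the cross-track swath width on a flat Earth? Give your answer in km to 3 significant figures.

942 km

Half-angle = 48.3°/2 = 24.15°.
Swath width ≈ 2h·tan(θ/2) = 2 × 1050 × tan(24.15°) = 941.6 km.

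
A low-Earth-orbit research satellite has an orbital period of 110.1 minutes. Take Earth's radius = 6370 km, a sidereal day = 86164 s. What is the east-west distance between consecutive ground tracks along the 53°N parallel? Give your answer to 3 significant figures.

T = 110.1 min = 6606.0 s.
Node shift per orbit = (6606.0/86164) × 360° = 27.60°.
Equatorial spacing = 27.60 × 111.2 km/° = 3069 km.
At 53° latitude, spacing = 3069 × cos(53°) = 1847 km.

1850 km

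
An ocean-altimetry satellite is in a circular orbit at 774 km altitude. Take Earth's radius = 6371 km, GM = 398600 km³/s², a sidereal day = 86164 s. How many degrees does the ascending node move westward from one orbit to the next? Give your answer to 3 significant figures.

Semi-major axis a = 6371 + 774 = 7145 km. Period T = 2π√(a³/μ) = 2π√(7145³/398600) = 6010.6 s = 100.18 min.
During one orbit Earth rotates (6010.6 / 86164) × 360° = 25.11°.

25.1°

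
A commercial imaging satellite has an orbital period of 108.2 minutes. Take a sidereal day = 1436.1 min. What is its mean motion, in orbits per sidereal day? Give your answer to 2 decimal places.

T = 108.2 min = 6492.0 s.
Orbits per sidereal day = 86166 / 6492.0 = 13.273.

13.27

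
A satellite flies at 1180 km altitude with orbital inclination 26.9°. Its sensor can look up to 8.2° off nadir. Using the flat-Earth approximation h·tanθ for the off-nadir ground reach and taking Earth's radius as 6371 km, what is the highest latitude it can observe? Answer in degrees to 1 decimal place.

For a prograde orbit the ground track reaches latitude ±i = ±26.9°.
Sensor half-swath on the ground ≈ 1180·tan(8.2°) = 170 km = 1.53° of latitude.
Maximum observable latitude ≈ 26.9 + 1.53 = 28.4°.

28.4°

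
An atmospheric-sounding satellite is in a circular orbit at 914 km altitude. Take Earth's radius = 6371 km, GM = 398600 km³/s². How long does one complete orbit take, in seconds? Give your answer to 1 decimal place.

Semi-major axis a = 6371 + 914 = 7285 km. Period T = 2π√(a³/μ) = 2π√(7285³/398600) = 6188.1 s = 103.13 min.

6188.1 seconds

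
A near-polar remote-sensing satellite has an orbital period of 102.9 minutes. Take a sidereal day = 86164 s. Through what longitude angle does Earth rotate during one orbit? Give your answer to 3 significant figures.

25.8°

T = 102.9 min = 6174.0 s.
During one orbit Earth rotates (6174.0 / 86164) × 360° = 25.80°.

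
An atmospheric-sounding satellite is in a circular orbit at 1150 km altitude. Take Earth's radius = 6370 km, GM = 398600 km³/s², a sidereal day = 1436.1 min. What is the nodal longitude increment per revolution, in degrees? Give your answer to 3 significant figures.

27.1°

Semi-major axis a = 6370 + 1150 = 7520 km. Period T = 2π√(a³/μ) = 2π√(7520³/398600) = 6489.9 s = 108.16 min.
During one orbit Earth rotates (6489.9 / 86166) × 360° = 27.11°.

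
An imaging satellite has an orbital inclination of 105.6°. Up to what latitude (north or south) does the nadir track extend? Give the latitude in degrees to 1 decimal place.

74.4°

Retrograde orbit: the ground track reaches ±(180° − i) = ±(180 − 105.6) = ±74.4°.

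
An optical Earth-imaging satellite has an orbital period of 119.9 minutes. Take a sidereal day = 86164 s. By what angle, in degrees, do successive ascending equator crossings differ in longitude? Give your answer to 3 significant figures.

T = 119.9 min = 7194.0 s.
During one orbit Earth rotates (7194.0 / 86164) × 360° = 30.06°.

30.1°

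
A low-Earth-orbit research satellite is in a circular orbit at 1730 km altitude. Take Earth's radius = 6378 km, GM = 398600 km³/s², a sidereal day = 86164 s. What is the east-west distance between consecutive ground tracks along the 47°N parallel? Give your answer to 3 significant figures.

Semi-major axis a = 6378 + 1730 = 8108 km. Period T = 2π√(a³/μ) = 2π√(8108³/398600) = 7265.8 s = 121.10 min.
Node shift per orbit = (7265.8/86164) × 360° = 30.36°.
Equatorial spacing = 30.36 × 111.3 km/° = 3379 km.
At 47° latitude, spacing = 3379 × cos(47°) = 2305 km.

2300 km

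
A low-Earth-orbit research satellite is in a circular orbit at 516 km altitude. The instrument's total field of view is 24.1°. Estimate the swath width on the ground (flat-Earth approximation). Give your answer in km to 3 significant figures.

Half-angle = 24.1°/2 = 12.05°.
Swath width ≈ 2h·tan(θ/2) = 2 × 516 × tan(12.05°) = 220.3 km.

220 km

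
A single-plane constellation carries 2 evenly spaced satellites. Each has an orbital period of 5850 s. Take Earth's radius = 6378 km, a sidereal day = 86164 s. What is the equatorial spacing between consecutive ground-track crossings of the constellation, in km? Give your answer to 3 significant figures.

Single-satellite node shift = (5850.0/86164) × 360° = 24.44°.
With 2 satellites evenly phased, successive equator crossings are 24.44/2 = 12.221° apart.
That is 12.221 × 111.3 = 1360 km at the equator.

1360 km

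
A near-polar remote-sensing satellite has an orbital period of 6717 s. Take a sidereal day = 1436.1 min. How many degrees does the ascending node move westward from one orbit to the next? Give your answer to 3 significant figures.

28.1°

During one orbit Earth rotates (6717.0 / 86166) × 360° = 28.06°.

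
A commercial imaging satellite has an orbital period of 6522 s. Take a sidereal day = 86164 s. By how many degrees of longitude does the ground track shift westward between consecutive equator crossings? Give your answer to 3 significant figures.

27.2°

During one orbit Earth rotates (6522.0 / 86164) × 360° = 27.25°.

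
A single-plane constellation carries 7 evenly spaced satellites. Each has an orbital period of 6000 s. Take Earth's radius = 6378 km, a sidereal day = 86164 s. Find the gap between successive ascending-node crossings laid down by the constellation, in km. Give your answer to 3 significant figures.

399 km

Single-satellite node shift = (6000.0/86164) × 360° = 25.07°.
With 7 satellites evenly phased, successive equator crossings are 25.07/7 = 3.581° apart.
That is 3.581 × 111.3 = 399 km at the equator.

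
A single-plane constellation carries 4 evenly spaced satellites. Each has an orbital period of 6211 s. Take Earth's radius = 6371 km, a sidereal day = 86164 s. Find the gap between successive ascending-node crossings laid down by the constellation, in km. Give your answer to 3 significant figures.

721 km

Single-satellite node shift = (6211.0/86164) × 360° = 25.95°.
With 4 satellites evenly phased, successive equator crossings are 25.95/4 = 6.488° apart.
That is 6.488 × 111.2 = 721 km at the equator.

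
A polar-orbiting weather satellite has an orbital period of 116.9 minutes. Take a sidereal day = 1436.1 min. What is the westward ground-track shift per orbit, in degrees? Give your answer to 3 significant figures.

29.3°

T = 116.9 min = 7014.0 s.
During one orbit Earth rotates (7014.0 / 86166) × 360° = 29.30°.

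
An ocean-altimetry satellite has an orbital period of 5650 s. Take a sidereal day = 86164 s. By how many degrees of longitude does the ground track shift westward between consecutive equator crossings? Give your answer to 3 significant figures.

During one orbit Earth rotates (5650.0 / 86164) × 360° = 23.61°.

23.6°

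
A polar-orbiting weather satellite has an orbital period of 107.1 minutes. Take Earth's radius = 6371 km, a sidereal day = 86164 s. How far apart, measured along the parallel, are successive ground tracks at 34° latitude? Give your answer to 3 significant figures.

2480 km

T = 107.1 min = 6426.0 s.
Node shift per orbit = (6426.0/86164) × 360° = 26.85°.
Equatorial spacing = 26.85 × 111.2 km/° = 2985 km.
At 34° latitude, spacing = 2985 × cos(34°) = 2475 km.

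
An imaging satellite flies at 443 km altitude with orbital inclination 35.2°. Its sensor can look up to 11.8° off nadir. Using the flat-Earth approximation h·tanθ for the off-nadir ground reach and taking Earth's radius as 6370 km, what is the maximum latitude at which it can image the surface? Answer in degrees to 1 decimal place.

For a prograde orbit the ground track reaches latitude ±i = ±35.2°.
Sensor half-swath on the ground ≈ 443·tan(11.8°) = 93 km = 0.83° of latitude.
Maximum observable latitude ≈ 35.2 + 0.83 = 36.0°.

36.0°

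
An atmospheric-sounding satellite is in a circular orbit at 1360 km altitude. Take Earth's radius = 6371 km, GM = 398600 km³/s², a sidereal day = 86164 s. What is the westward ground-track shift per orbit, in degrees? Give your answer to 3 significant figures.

28.3°

Semi-major axis a = 6371 + 1360 = 7731 km. Period T = 2π√(a³/μ) = 2π√(7731³/398600) = 6765.0 s = 112.75 min.
During one orbit Earth rotates (6765.0 / 86164) × 360° = 28.26°.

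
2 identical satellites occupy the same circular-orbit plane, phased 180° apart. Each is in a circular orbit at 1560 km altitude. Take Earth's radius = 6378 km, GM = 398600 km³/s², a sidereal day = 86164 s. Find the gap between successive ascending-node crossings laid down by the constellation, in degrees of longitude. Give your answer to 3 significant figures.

14.7°

Semi-major axis a = 6378 + 1560 = 7938 km. Period T = 2π√(a³/μ) = 2π√(7938³/398600) = 7038.5 s = 117.31 min.
Single-satellite node shift = (7038.5/86164) × 360° = 29.41°.
With 2 satellites evenly phased, successive equator crossings are 29.41/2 = 14.704° apart.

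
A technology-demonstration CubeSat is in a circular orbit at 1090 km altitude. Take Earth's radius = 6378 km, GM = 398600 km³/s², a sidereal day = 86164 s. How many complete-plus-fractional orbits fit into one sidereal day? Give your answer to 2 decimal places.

Semi-major axis a = 6378 + 1090 = 7468 km. Period T = 2π√(a³/μ) = 2π√(7468³/398600) = 6422.7 s = 107.05 min.
Orbits per sidereal day = 86164 / 6422.7 = 13.416.

13.42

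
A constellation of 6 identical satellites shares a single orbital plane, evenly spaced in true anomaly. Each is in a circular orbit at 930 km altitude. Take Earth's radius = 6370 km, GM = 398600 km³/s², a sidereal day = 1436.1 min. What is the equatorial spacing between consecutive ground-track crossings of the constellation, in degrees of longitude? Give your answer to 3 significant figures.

4.32°

Semi-major axis a = 6370 + 930 = 7300 km. Period T = 2π√(a³/μ) = 2π√(7300³/398600) = 6207.2 s = 103.45 min.
Single-satellite node shift = (6207.2/86166) × 360° = 25.93°.
With 6 satellites evenly phased, successive equator crossings are 25.93/6 = 4.322° apart.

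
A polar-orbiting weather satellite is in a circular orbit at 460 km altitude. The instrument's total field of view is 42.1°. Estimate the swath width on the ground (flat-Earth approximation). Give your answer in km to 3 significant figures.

354 km

Half-angle = 42.1°/2 = 21.05°.
Swath width ≈ 2h·tan(θ/2) = 2 × 460 × tan(21.05°) = 354.1 km.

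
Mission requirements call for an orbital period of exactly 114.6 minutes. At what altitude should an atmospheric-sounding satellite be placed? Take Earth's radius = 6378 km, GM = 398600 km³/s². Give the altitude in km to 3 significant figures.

1440 km

T = 114.6 min = 6876.0 s.
From T = 2π√(a³/μ): a = (μ T²/4π²)^(1/3) = (398600 × 6876.0² / 4π²)^(1/3) = 7815 km.
Altitude h = a − R = 7815 − 6378 = 1437 km.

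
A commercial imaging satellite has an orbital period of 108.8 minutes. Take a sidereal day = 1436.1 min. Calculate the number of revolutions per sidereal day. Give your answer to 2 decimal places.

T = 108.8 min = 6528.0 s.
Orbits per sidereal day = 86166 / 6528.0 = 13.199.

13.20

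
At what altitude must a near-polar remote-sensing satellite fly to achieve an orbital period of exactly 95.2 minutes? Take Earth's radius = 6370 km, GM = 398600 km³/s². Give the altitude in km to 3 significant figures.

T = 95.2 min = 5712.0 s.
From T = 2π√(a³/μ): a = (μ T²/4π²)^(1/3) = (398600 × 5712.0² / 4π²)^(1/3) = 6906 km.
Altitude h = a − R = 6906 − 6370 = 536 km.

536 km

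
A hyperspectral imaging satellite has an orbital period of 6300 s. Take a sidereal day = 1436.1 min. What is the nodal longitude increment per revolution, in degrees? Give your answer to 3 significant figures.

26.3°

During one orbit Earth rotates (6300.0 / 86166) × 360° = 26.32°.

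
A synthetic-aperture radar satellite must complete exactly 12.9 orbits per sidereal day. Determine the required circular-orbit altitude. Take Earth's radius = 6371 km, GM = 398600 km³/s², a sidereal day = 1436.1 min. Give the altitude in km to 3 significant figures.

Required period T = 86166 / 12.9 = 6679.5 s.
From T = 2π√(a³/μ): a = (μ T²/4π²)^(1/3) = (398600 × 6679.5² / 4π²)^(1/3) = 7666 km.
Altitude h = a − R = 7666 − 6371 = 1295 km.

1290 km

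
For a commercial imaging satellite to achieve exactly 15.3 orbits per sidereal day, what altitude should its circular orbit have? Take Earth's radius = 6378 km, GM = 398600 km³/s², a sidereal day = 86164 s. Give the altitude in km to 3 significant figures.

463 km

Required period T = 86164 / 15.3 = 5631.6 s.
From T = 2π√(a³/μ): a = (μ T²/4π²)^(1/3) = (398600 × 5631.6² / 4π²)^(1/3) = 6841 km.
Altitude h = a − R = 6841 − 6378 = 463 km.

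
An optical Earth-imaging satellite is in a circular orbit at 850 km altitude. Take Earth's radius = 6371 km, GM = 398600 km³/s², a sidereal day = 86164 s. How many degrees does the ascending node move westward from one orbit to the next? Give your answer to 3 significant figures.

Semi-major axis a = 6371 + 850 = 7221 km. Period T = 2π√(a³/μ) = 2π√(7221³/398600) = 6106.7 s = 101.78 min.
During one orbit Earth rotates (6106.7 / 86164) × 360° = 25.51°.

25.5°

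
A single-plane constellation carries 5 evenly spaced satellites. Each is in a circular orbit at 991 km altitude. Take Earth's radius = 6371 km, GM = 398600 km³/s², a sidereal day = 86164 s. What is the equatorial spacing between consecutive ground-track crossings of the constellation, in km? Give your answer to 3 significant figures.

584 km

Semi-major axis a = 6371 + 991 = 7362 km. Period T = 2π√(a³/μ) = 2π√(7362³/398600) = 6286.4 s = 104.77 min.
Single-satellite node shift = (6286.4/86164) × 360° = 26.27°.
With 5 satellites evenly phased, successive equator crossings are 26.27/5 = 5.253° apart.
That is 5.253 × 111.2 = 584 km at the equator.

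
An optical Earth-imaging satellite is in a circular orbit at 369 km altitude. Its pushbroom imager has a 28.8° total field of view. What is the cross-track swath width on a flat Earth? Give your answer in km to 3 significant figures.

Half-angle = 28.8°/2 = 14.4°.
Swath width ≈ 2h·tan(θ/2) = 2 × 369 × tan(14.4°) = 189.5 km.

189 km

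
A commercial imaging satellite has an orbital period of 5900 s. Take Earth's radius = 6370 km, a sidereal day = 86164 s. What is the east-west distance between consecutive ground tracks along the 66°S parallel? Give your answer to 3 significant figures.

Node shift per orbit = (5900.0/86164) × 360° = 24.65°.
Equatorial spacing = 24.65 × 111.2 km/° = 2741 km.
At 66° latitude, spacing = 2741 × cos(66°) = 1115 km.

1110 km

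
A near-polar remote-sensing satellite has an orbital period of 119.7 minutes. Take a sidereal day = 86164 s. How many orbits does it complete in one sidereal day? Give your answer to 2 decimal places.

12.00

T = 119.7 min = 7182.0 s.
Orbits per sidereal day = 86164 / 7182.0 = 11.997.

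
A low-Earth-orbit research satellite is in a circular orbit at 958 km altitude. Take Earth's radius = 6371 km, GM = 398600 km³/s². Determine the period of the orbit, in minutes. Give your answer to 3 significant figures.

104 min

Semi-major axis a = 6371 + 958 = 7329 km. Period T = 2π√(a³/μ) = 2π√(7329³/398600) = 6244.2 s = 104.07 min.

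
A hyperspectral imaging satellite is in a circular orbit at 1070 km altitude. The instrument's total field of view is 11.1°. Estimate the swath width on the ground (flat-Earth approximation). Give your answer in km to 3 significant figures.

Half-angle = 11.1°/2 = 5.55°.
Swath width ≈ 2h·tan(θ/2) = 2 × 1070 × tan(5.55°) = 207.9 km.

208 km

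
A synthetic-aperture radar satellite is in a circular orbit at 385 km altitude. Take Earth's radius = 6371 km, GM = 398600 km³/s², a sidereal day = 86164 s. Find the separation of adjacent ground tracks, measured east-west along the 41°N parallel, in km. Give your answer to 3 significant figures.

Semi-major axis a = 6371 + 385 = 6756 km. Period T = 2π√(a³/μ) = 2π√(6756³/398600) = 5526.4 s = 92.11 min.
Node shift per orbit = (5526.4/86164) × 360° = 23.09°.
Equatorial spacing = 23.09 × 111.2 km/° = 2567 km.
At 41° latitude, spacing = 2567 × cos(41°) = 1938 km.

1940 km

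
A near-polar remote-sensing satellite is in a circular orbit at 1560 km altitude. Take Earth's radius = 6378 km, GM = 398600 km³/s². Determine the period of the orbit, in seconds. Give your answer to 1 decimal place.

Semi-major axis a = 6378 + 1560 = 7938 km. Period T = 2π√(a³/μ) = 2π√(7938³/398600) = 7038.5 s = 117.31 min.

7038.5 seconds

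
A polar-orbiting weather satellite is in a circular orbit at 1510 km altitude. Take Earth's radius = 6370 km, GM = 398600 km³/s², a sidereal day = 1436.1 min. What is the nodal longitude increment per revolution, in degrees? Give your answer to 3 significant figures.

Semi-major axis a = 6370 + 1510 = 7880 km. Period T = 2π√(a³/μ) = 2π√(7880³/398600) = 6961.5 s = 116.02 min.
During one orbit Earth rotates (6961.5 / 86166) × 360° = 29.08°.

29.1°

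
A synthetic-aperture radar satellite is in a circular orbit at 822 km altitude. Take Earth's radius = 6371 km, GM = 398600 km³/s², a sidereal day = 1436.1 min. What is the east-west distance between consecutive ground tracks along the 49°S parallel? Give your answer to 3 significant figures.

1850 km

Semi-major axis a = 6371 + 822 = 7193 km. Period T = 2π√(a³/μ) = 2π√(7193³/398600) = 6071.2 s = 101.19 min.
Node shift per orbit = (6071.2/86166) × 360° = 25.37°.
Equatorial spacing = 25.37 × 111.2 km/° = 2821 km.
At 49° latitude, spacing = 2821 × cos(49°) = 1850 km.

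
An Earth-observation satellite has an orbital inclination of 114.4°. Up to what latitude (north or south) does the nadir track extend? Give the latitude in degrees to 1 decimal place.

65.6°

Retrograde orbit: the ground track reaches ±(180° − i) = ±(180 − 114.4) = ±65.6°.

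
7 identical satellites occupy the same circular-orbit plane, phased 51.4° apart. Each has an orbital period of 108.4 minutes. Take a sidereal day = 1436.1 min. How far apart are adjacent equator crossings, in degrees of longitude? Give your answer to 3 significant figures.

T = 108.4 min = 6504.0 s.
Single-satellite node shift = (6504.0/86166) × 360° = 27.17°.
With 7 satellites evenly phased, successive equator crossings are 27.17/7 = 3.882° apart.

3.88°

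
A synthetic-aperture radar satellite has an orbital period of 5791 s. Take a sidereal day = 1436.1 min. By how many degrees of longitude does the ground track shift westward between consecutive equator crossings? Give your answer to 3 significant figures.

During one orbit Earth rotates (5791.0 / 86166) × 360° = 24.19°.

24.2°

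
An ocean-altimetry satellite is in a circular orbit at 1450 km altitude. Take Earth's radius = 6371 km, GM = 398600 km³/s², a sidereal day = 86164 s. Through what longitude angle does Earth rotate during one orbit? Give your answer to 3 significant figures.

28.8°

Semi-major axis a = 6371 + 1450 = 7821 km. Period T = 2π√(a³/μ) = 2π√(7821³/398600) = 6883.4 s = 114.72 min.
During one orbit Earth rotates (6883.4 / 86164) × 360° = 28.76°.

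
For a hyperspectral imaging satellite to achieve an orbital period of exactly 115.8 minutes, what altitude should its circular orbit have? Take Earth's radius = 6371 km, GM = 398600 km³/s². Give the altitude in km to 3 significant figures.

T = 115.8 min = 6948.0 s.
From T = 2π√(a³/μ): a = (μ T²/4π²)^(1/3) = (398600 × 6948.0² / 4π²)^(1/3) = 7870 km.
Altitude h = a − R = 7870 − 6371 = 1499 km.

1500 km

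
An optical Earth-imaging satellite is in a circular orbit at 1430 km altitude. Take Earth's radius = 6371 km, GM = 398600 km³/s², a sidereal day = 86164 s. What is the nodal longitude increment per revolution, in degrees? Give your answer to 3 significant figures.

28.6°

Semi-major axis a = 6371 + 1430 = 7801 km. Period T = 2π√(a³/μ) = 2π√(7801³/398600) = 6857.0 s = 114.28 min.
During one orbit Earth rotates (6857.0 / 86164) × 360° = 28.65°.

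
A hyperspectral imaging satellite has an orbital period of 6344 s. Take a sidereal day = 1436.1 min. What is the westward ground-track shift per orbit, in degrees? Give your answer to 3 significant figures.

During one orbit Earth rotates (6344.0 / 86166) × 360° = 26.51°.

26.5°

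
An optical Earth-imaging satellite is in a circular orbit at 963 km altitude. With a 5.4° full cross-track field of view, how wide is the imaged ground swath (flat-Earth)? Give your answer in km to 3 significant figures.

90.8 km

Half-angle = 5.4°/2 = 2.7°.
Swath width ≈ 2h·tan(θ/2) = 2 × 963 × tan(2.7°) = 90.8 km.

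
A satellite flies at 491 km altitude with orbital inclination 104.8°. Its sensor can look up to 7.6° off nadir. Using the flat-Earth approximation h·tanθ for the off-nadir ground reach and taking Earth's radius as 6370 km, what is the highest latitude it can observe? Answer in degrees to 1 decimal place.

Retrograde orbit: the ground track reaches ±(180° − i) = ±(180 − 104.8) = ±75.2°.
Sensor half-swath on the ground ≈ 491·tan(7.6°) = 66 km = 0.59° of latitude.
Maximum observable latitude ≈ 75.2 + 0.59 = 75.8°.

75.8°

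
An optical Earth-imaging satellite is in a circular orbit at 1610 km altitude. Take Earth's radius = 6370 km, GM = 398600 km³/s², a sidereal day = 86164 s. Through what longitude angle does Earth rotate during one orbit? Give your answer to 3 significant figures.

Semi-major axis a = 6370 + 1610 = 7980 km. Period T = 2π√(a³/μ) = 2π√(7980³/398600) = 7094.4 s = 118.24 min.
During one orbit Earth rotates (7094.4 / 86164) × 360° = 29.64°.

29.6°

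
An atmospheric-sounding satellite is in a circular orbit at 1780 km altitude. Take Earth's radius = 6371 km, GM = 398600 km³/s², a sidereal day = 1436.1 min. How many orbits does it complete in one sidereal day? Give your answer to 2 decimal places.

11.77

Semi-major axis a = 6371 + 1780 = 8151 km. Period T = 2π√(a³/μ) = 2π√(8151³/398600) = 7323.6 s = 122.06 min.
Orbits per sidereal day = 86166 / 7323.6 = 11.765.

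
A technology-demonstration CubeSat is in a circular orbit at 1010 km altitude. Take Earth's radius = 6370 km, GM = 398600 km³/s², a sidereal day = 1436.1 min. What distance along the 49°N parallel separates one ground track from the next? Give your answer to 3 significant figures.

1920 km

Semi-major axis a = 6370 + 1010 = 7380 km. Period T = 2π√(a³/μ) = 2π√(7380³/398600) = 6309.5 s = 105.16 min.
Node shift per orbit = (6309.5/86166) × 360° = 26.36°.
Equatorial spacing = 26.36 × 111.2 km/° = 2931 km.
At 49° latitude, spacing = 2931 × cos(49°) = 1923 km.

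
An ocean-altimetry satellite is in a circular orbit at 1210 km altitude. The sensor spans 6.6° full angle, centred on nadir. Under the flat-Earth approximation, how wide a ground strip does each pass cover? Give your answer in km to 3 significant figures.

140 km

Half-angle = 6.6°/2 = 3.3°.
Swath width ≈ 2h·tan(θ/2) = 2 × 1210 × tan(3.3°) = 139.5 km.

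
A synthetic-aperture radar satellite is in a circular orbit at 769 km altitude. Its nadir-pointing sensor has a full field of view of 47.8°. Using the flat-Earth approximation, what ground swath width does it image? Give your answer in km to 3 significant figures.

682 km

Half-angle = 47.8°/2 = 23.9°.
Swath width ≈ 2h·tan(θ/2) = 2 × 769 × tan(23.9°) = 681.5 km.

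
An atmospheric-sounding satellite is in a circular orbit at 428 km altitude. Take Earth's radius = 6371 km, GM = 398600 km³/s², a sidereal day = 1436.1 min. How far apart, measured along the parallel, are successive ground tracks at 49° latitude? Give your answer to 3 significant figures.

1700 km

Semi-major axis a = 6371 + 428 = 6799 km. Period T = 2π√(a³/μ) = 2π√(6799³/398600) = 5579.3 s = 92.99 min.
Node shift per orbit = (5579.3/86166) × 360° = 23.31°.
Equatorial spacing = 23.31 × 111.2 km/° = 2592 km.
At 49° latitude, spacing = 2592 × cos(49°) = 1700 km.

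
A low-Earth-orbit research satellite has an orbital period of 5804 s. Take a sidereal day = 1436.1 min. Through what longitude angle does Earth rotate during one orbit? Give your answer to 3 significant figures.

24.2°

During one orbit Earth rotates (5804.0 / 86166) × 360° = 24.25°.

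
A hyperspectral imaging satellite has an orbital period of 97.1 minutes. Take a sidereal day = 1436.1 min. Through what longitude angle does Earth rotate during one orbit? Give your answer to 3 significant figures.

24.3°

T = 97.1 min = 5826.0 s.
During one orbit Earth rotates (5826.0 / 86166) × 360° = 24.34°.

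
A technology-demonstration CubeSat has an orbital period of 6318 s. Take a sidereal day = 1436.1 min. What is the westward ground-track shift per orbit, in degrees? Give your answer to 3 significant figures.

During one orbit Earth rotates (6318.0 / 86166) × 360° = 26.40°.

26.4°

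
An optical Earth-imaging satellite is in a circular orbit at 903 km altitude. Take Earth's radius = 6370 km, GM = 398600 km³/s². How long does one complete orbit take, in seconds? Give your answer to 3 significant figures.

Semi-major axis a = 6370 + 903 = 7273 km. Period T = 2π√(a³/μ) = 2π√(7273³/398600) = 6172.8 s = 102.88 min.

6170 seconds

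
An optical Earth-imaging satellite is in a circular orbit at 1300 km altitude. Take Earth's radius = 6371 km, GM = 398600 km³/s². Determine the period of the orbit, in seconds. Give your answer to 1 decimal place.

6686.4 seconds

Semi-major axis a = 6371 + 1300 = 7671 km. Period T = 2π√(a³/μ) = 2π√(7671³/398600) = 6686.4 s = 111.44 min.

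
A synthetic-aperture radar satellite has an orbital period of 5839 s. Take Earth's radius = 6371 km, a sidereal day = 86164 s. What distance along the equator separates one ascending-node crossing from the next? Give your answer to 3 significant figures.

2710 km

During one orbit Earth rotates (5839.0 / 86164) × 360° = 24.40°.
At the equator that is 24.40° × (2π·6371/360) km/° = 24.40 × 111.2 = 2713 km.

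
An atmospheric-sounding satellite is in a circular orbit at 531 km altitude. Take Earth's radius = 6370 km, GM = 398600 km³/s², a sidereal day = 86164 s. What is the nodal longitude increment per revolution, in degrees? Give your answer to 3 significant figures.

23.8°

Semi-major axis a = 6370 + 531 = 6901 km. Period T = 2π√(a³/μ) = 2π√(6901³/398600) = 5705.3 s = 95.09 min.
During one orbit Earth rotates (5705.3 / 86164) × 360° = 23.84°.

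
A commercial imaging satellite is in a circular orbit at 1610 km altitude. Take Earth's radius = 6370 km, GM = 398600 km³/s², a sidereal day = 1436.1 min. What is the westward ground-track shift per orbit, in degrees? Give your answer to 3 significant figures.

Semi-major axis a = 6370 + 1610 = 7980 km. Period T = 2π√(a³/μ) = 2π√(7980³/398600) = 7094.4 s = 118.24 min.
During one orbit Earth rotates (7094.4 / 86166) × 360° = 29.64°.

29.6°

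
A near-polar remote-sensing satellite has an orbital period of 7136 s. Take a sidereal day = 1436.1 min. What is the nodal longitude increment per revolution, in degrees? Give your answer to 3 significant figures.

29.8°

During one orbit Earth rotates (7136.0 / 86166) × 360° = 29.81°.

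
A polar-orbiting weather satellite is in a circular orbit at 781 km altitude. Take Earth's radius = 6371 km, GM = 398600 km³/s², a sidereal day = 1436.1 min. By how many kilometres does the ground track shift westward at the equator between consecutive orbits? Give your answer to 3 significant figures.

2800 km

Semi-major axis a = 6371 + 781 = 7152 km. Period T = 2π√(a³/μ) = 2π√(7152³/398600) = 6019.4 s = 100.32 min.
During one orbit Earth rotates (6019.4 / 86166) × 360° = 25.15°.
At the equator that is 25.15° × (2π·6371/360) km/° = 25.15 × 111.2 = 2796 km.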